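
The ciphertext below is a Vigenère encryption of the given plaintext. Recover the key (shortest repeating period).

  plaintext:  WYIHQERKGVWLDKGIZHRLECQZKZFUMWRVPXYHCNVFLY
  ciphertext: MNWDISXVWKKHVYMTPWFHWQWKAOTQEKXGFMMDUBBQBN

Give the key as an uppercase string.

  i= 0: M-W = 16 → Q
  i= 1: N-Y = 15 → P
  i= 2: W-I = 14 → O
  i= 3: D-H = 22 → W
  i= 4: I-Q = 18 → S
  i= 5: S-E = 14 → O
  i= 6: X-R =  6 → G
  i= 7: V-K = 11 → L
  i= 8: W-G = 16 → Q
  i= 9: K-V = 15 → P
  i=10: K-W = 14 → O
  i=11: H-L = 22 → W
  i=12: V-D = 18 → S
  i=13: Y-K = 14 → O
  i=14: M-G =  6 → G
  i=15: T-I = 11 → L
  i=16: P-Z = 16 → Q
  i=17: W-H = 15 → P
  i=18: F-R = 14 → O
  i=19: H-L = 22 → W
  i=20: W-E = 18 → S
  i=21: Q-C = 14 → O
  i=22: W-Q =  6 → G
  i=23: K-Z = 11 → L
  i=24: A-K = 16 → Q
  i=25: O-Z = 15 → P
  i=26: T-F = 14 → O
  i=27: Q-U = 22 → W
  i=28: E-M = 18 → S
  i=29: K-W = 14 → O
  i=30: X-R =  6 → G
  i=31: G-V = 11 → L
  i=32: F-P = 16 → Q
  i=33: M-X = 15 → P
  i=34: M-Y = 14 → O
  i=35: D-H = 22 → W
  i=36: U-C = 18 → S
  i=37: B-N = 14 → O
  i=38: B-V =  6 → G
  i=39: Q-F = 11 → L
  i=40: B-L = 16 → Q
  i=41: N-Y = 15 → P
  shifts repeat with period 8: QPOWSOGL

QPOWSOGL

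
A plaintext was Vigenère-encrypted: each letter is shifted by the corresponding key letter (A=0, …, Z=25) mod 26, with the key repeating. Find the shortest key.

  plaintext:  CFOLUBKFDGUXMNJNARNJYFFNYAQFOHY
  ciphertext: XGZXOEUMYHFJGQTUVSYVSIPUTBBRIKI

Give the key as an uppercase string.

  i= 0: X-C = 21 → V
  i= 1: G-F =  1 → B
  i= 2: Z-O = 11 → L
  i= 3: X-L = 12 → M
  i= 4: O-U = 20 → U
  i= 5: E-B =  3 → D
  i= 6: U-K = 10 → K
  i= 7: M-F =  7 → H
  i= 8: Y-D = 21 → V
  i= 9: H-G =  1 → B
  i=10: F-U = 11 → L
  i=11: J-X = 12 → M
  i=12: G-M = 20 → U
  i=13: Q-N =  3 → D
  i=14: T-J = 10 → K
  i=15: U-N =  7 → H
  i=16: V-A = 21 → V
  i=17: S-R =  1 → B
  i=18: Y-N = 11 → L
  i=19: V-J = 12 → M
  i=20: S-Y = 20 → U
  i=21: I-F =  3 → D
  i=22: P-F = 10 → K
  i=23: U-N =  7 → H
  i=24: T-Y = 21 → V
  i=25: B-A =  1 → B
  i=26: B-Q = 11 → L
  i=27: R-F = 12 → M
  i=28: I-O = 20 → U
  i=29: K-H =  3 → D
  i=30: I-Y = 10 → K
  shifts repeat with period 8: VBLMUDKH

VBLMUDKH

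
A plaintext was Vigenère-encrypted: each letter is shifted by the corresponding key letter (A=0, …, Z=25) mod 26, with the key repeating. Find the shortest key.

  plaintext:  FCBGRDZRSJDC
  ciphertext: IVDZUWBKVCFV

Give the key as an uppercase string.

DTCT

  i= 0: I-F =  3 → D
  i= 1: V-C = 19 → T
  i= 2: D-B =  2 → C
  i= 3: Z-G = 19 → T
  i= 4: U-R =  3 → D
  i= 5: W-D = 19 → T
  i= 6: B-Z =  2 → C
  i= 7: K-R = 19 → T
  i= 8: V-S =  3 → D
  i= 9: C-J = 19 → T
  i=10: F-D =  2 → C
  i=11: V-C = 19 → T
  shifts repeat with period 4: DTCT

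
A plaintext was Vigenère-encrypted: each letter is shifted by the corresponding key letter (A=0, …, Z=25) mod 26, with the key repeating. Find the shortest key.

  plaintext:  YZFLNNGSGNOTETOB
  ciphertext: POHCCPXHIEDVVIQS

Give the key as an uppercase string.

  i= 0: P-Y = 17 → R
  i= 1: O-Z = 15 → P
  i= 2: H-F =  2 → C
  i= 3: C-L = 17 → R
  i= 4: C-N = 15 → P
  i= 5: P-N =  2 → C
  i= 6: X-G = 17 → R
  i= 7: H-S = 15 → P
  i= 8: I-G =  2 → C
  i= 9: E-N = 17 → R
  i=10: D-O = 15 → P
  i=11: V-T =  2 → C
  i=12: V-E = 17 → R
  i=13: I-T = 15 → P
  i=14: Q-O =  2 → C
  i=15: S-B = 17 → R
  shifts repeat with period 3: RPC

RPC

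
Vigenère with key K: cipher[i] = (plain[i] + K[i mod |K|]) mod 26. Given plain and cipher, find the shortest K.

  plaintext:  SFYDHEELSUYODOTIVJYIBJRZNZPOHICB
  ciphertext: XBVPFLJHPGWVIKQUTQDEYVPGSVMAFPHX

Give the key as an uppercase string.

FWXMYH

  i= 0: X-S =  5 → F
  i= 1: B-F = 22 → W
  i= 2: V-Y = 23 → X
  i= 3: P-D = 12 → M
  i= 4: F-H = 24 → Y
  i= 5: L-E =  7 → H
  i= 6: J-E =  5 → F
  i= 7: H-L = 22 → W
  i= 8: P-S = 23 → X
  i= 9: G-U = 12 → M
  i=10: W-Y = 24 → Y
  i=11: V-O =  7 → H
  i=12: I-D =  5 → F
  i=13: K-O = 22 → W
  i=14: Q-T = 23 → X
  i=15: U-I = 12 → M
  i=16: T-V = 24 → Y
  i=17: Q-J =  7 → H
  i=18: D-Y =  5 → F
  i=19: E-I = 22 → W
  i=20: Y-B = 23 → X
  i=21: V-J = 12 → M
  i=22: P-R = 24 → Y
  i=23: G-Z =  7 → H
  i=24: S-N =  5 → F
  i=25: V-Z = 22 → W
  i=26: M-P = 23 → X
  i=27: A-O = 12 → M
  i=28: F-H = 24 → Y
  i=29: P-I =  7 → H
  i=30: H-C =  5 → F
  i=31: X-B = 22 → W
  shifts repeat with period 6: FWXMYH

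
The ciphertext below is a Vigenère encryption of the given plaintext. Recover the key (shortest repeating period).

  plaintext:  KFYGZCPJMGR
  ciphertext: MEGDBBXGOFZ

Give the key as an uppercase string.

CZIX

  i= 0: M-K =  2 → C
  i= 1: E-F = 25 → Z
  i= 2: G-Y =  8 → I
  i= 3: D-G = 23 → X
  i= 4: B-Z =  2 → C
  i= 5: B-C = 25 → Z
  i= 6: X-P =  8 → I
  i= 7: G-J = 23 → X
  i= 8: O-M =  2 → C
  i= 9: F-G = 25 → Z
  i=10: Z-R =  8 → I
  shifts repeat with period 4: CZIX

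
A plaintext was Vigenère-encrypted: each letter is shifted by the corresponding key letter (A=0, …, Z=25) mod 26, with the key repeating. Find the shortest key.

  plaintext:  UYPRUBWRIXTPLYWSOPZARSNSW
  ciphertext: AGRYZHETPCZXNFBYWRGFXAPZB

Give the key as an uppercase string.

  i= 0: A-U =  6 → G
  i= 1: G-Y =  8 → I
  i= 2: R-P =  2 → C
  i= 3: Y-R =  7 → H
  i= 4: Z-U =  5 → F
  i= 5: H-B =  6 → G
  i= 6: E-W =  8 → I
  i= 7: T-R =  2 → C
  i= 8: P-I =  7 → H
  i= 9: C-X =  5 → F
  i=10: Z-T =  6 → G
  i=11: X-P =  8 → I
  i=12: N-L =  2 → C
  i=13: F-Y =  7 → H
  i=14: B-W =  5 → F
  i=15: Y-S =  6 → G
  i=16: W-O =  8 → I
  i=17: R-P =  2 → C
  i=18: G-Z =  7 → H
  i=19: F-A =  5 → F
  i=20: X-R =  6 → G
  i=21: A-S =  8 → I
  i=22: P-N =  2 → C
  i=23: Z-S =  7 → H
  i=24: B-W =  5 → F
  shifts repeat with period 5: GICHF

GICHF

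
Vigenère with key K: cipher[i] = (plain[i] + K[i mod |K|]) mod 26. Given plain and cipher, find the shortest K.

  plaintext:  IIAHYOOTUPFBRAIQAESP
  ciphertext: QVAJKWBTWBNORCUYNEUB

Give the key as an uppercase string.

INACM

  i= 0: Q-I =  8 → I
  i= 1: V-I = 13 → N
  i= 2: A-A =  0 → A
  i= 3: J-H =  2 → C
  i= 4: K-Y = 12 → M
  i= 5: W-O =  8 → I
  i= 6: B-O = 13 → N
  i= 7: T-T =  0 → A
  i= 8: W-U =  2 → C
  i= 9: B-P = 12 → M
  i=10: N-F =  8 → I
  i=11: O-B = 13 → N
  i=12: R-R =  0 → A
  i=13: C-A =  2 → C
  i=14: U-I = 12 → M
  i=15: Y-Q =  8 → I
  i=16: N-A = 13 → N
  i=17: E-E =  0 → A
  i=18: U-S =  2 → C
  i=19: B-P = 12 → M
  shifts repeat with period 5: INACM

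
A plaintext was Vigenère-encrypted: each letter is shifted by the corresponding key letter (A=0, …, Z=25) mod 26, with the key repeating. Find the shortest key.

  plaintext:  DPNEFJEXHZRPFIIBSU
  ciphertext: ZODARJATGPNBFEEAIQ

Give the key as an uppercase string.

WZQWMAW

  i= 0: Z-D = 22 → W
  i= 1: O-P = 25 → Z
  i= 2: D-N = 16 → Q
  i= 3: A-E = 22 → W
  i= 4: R-F = 12 → M
  i= 5: J-J =  0 → A
  i= 6: A-E = 22 → W
  i= 7: T-X = 22 → W
  i= 8: G-H = 25 → Z
  i= 9: P-Z = 16 → Q
  i=10: N-R = 22 → W
  i=11: B-P = 12 → M
  i=12: F-F =  0 → A
  i=13: E-I = 22 → W
  i=14: E-I = 22 → W
  i=15: A-B = 25 → Z
  i=16: I-S = 16 → Q
  i=17: Q-U = 22 → W
  shifts repeat with period 7: WZQWMAW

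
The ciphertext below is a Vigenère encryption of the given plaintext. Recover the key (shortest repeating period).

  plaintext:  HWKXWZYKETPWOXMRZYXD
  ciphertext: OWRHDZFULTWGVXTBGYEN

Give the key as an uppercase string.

  i= 0: O-H =  7 → H
  i= 1: W-W =  0 → A
  i= 2: R-K =  7 → H
  i= 3: H-X = 10 → K
  i= 4: D-W =  7 → H
  i= 5: Z-Z =  0 → A
  i= 6: F-Y =  7 → H
  i= 7: U-K = 10 → K
  i= 8: L-E =  7 → H
  i= 9: T-T =  0 → A
  i=10: W-P =  7 → H
  i=11: G-W = 10 → K
  i=12: V-O =  7 → H
  i=13: X-X =  0 → A
  i=14: T-M =  7 → H
  i=15: B-R = 10 → K
  i=16: G-Z =  7 → H
  i=17: Y-Y =  0 → A
  i=18: E-X =  7 → H
  i=19: N-D = 10 → K
  shifts repeat with period 4: HAHK

HAHK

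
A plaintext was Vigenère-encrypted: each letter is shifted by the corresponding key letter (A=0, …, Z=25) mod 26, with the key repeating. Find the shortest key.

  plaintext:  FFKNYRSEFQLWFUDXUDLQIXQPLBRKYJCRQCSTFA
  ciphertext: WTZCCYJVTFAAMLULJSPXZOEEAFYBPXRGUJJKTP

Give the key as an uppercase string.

  i= 0: W-F = 17 → R
  i= 1: T-F = 14 → O
  i= 2: Z-K = 15 → P
  i= 3: C-N = 15 → P
  i= 4: C-Y =  4 → E
  i= 5: Y-R =  7 → H
  i= 6: J-S = 17 → R
  i= 7: V-E = 17 → R
  i= 8: T-F = 14 → O
  i= 9: F-Q = 15 → P
  i=10: A-L = 15 → P
  i=11: A-W =  4 → E
  i=12: M-F =  7 → H
  i=13: L-U = 17 → R
  i=14: U-D = 17 → R
  i=15: L-X = 14 → O
  i=16: J-U = 15 → P
  i=17: S-D = 15 → P
  i=18: P-L =  4 → E
  i=19: X-Q =  7 → H
  i=20: Z-I = 17 → R
  i=21: O-X = 17 → R
  i=22: E-Q = 14 → O
  i=23: E-P = 15 → P
  i=24: A-L = 15 → P
  i=25: F-B =  4 → E
  i=26: Y-R =  7 → H
  i=27: B-K = 17 → R
  i=28: P-Y = 17 → R
  i=29: X-J = 14 → O
  i=30: R-C = 15 → P
  i=31: G-R = 15 → P
  i=32: U-Q =  4 → E
  i=33: J-C =  7 → H
  i=34: J-S = 17 → R
  i=35: K-T = 17 → R
  i=36: T-F = 14 → O
  i=37: P-A = 15 → P
  shifts repeat with period 7: ROPPEHR

ROPPEHR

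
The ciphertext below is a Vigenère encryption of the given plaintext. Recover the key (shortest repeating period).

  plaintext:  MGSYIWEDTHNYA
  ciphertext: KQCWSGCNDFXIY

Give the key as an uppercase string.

YKK

  i= 0: K-M = 24 → Y
  i= 1: Q-G = 10 → K
  i= 2: C-S = 10 → K
  i= 3: W-Y = 24 → Y
  i= 4: S-I = 10 → K
  i= 5: G-W = 10 → K
  i= 6: C-E = 24 → Y
  i= 7: N-D = 10 → K
  i= 8: D-T = 10 → K
  i= 9: F-H = 24 → Y
  i=10: X-N = 10 → K
  i=11: I-Y = 10 → K
  i=12: Y-A = 24 → Y
  shifts repeat with period 3: YKK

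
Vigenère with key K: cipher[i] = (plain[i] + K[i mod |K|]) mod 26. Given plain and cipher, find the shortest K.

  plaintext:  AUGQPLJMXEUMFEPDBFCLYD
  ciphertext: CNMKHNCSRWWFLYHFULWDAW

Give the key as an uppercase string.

  i= 0: C-A =  2 → C
  i= 1: N-U = 19 → T
  i= 2: M-G =  6 → G
  i= 3: K-Q = 20 → U
  i= 4: H-P = 18 → S
  i= 5: N-L =  2 → C
  i= 6: C-J = 19 → T
  i= 7: S-M =  6 → G
  i= 8: R-X = 20 → U
  i= 9: W-E = 18 → S
  i=10: W-U =  2 → C
  i=11: F-M = 19 → T
  i=12: L-F =  6 → G
  i=13: Y-E = 20 → U
  i=14: H-P = 18 → S
  i=15: F-D =  2 → C
  i=16: U-B = 19 → T
  i=17: L-F =  6 → G
  i=18: W-C = 20 → U
  i=19: D-L = 18 → S
  i=20: A-Y =  2 → C
  i=21: W-D = 19 → T
  shifts repeat with period 5: CTGUS

CTGUS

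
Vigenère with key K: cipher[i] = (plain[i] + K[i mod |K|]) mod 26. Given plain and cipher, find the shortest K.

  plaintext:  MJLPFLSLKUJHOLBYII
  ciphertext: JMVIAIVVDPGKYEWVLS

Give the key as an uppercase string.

  i= 0: J-M = 23 → X
  i= 1: M-J =  3 → D
  i= 2: V-L = 10 → K
  i= 3: I-P = 19 → T
  i= 4: A-F = 21 → V
  i= 5: I-L = 23 → X
  i= 6: V-S =  3 → D
  i= 7: V-L = 10 → K
  i= 8: D-K = 19 → T
  i= 9: P-U = 21 → V
  i=10: G-J = 23 → X
  i=11: K-H =  3 → D
  i=12: Y-O = 10 → K
  i=13: E-L = 19 → T
  i=14: W-B = 21 → V
  i=15: V-Y = 23 → X
  i=16: L-I =  3 → D
  i=17: S-I = 10 → K
  shifts repeat with period 5: XDKTV

XDKTV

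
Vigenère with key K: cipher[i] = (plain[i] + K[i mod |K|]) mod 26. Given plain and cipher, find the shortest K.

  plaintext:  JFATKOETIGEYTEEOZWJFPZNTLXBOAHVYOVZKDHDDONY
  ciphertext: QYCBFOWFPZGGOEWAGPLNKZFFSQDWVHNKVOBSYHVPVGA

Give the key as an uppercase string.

  i= 0: Q-J =  7 → H
  i= 1: Y-F = 19 → T
  i= 2: C-A =  2 → C
  i= 3: B-T =  8 → I
  i= 4: F-K = 21 → V
  i= 5: O-O =  0 → A
  i= 6: W-E = 18 → S
  i= 7: F-T = 12 → M
  i= 8: P-I =  7 → H
  i= 9: Z-G = 19 → T
  i=10: G-E =  2 → C
  i=11: G-Y =  8 → I
  i=12: O-T = 21 → V
  i=13: E-E =  0 → A
  i=14: W-E = 18 → S
  i=15: A-O = 12 → M
  i=16: G-Z =  7 → H
  i=17: P-W = 19 → T
  i=18: L-J =  2 → C
  i=19: N-F =  8 → I
  i=20: K-P = 21 → V
  i=21: Z-Z =  0 → A
  i=22: F-N = 18 → S
  i=23: F-T = 12 → M
  i=24: S-L =  7 → H
  i=25: Q-X = 19 → T
  i=26: D-B =  2 → C
  i=27: W-O =  8 → I
  i=28: V-A = 21 → V
  i=29: H-H =  0 → A
  i=30: N-V = 18 → S
  i=31: K-Y = 12 → M
  i=32: V-O =  7 → H
  i=33: O-V = 19 → T
  i=34: B-Z =  2 → C
  i=35: S-K =  8 → I
  i=36: Y-D = 21 → V
  i=37: H-H =  0 → A
  i=38: V-D = 18 → S
  i=39: P-D = 12 → M
  i=40: V-O =  7 → H
  i=41: G-N = 19 → T
  i=42: A-Y =  2 → C
  shifts repeat with period 8: HTCIVASM

HTCIVASM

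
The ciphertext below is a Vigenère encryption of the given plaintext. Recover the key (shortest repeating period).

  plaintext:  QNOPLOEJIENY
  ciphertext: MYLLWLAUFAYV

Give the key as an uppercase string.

  i= 0: M-Q = 22 → W
  i= 1: Y-N = 11 → L
  i= 2: L-O = 23 → X
  i= 3: L-P = 22 → W
  i= 4: W-L = 11 → L
  i= 5: L-O = 23 → X
  i= 6: A-E = 22 → W
  i= 7: U-J = 11 → L
  i= 8: F-I = 23 → X
  i= 9: A-E = 22 → W
  i=10: Y-N = 11 → L
  i=11: V-Y = 23 → X
  shifts repeat with period 3: WLX

WLX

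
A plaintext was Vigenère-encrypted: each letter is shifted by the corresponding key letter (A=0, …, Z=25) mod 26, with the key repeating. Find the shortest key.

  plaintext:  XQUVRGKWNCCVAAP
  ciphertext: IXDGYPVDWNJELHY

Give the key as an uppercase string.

LHJ

  i= 0: I-X = 11 → L
  i= 1: X-Q =  7 → H
  i= 2: D-U =  9 → J
  i= 3: G-V = 11 → L
  i= 4: Y-R =  7 → H
  i= 5: P-G =  9 → J
  i= 6: V-K = 11 → L
  i= 7: D-W =  7 → H
  i= 8: W-N =  9 → J
  i= 9: N-C = 11 → L
  i=10: J-C =  7 → H
  i=11: E-V =  9 → J
  i=12: L-A = 11 → L
  i=13: H-A =  7 → H
  i=14: Y-P =  9 → J
  shifts repeat with period 3: LHJ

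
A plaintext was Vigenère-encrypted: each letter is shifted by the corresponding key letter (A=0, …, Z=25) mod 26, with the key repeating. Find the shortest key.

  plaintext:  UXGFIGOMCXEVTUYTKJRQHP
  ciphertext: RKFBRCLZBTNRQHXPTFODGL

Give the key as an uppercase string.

XNZWJW

  i= 0: R-U = 23 → X
  i= 1: K-X = 13 → N
  i= 2: F-G = 25 → Z
  i= 3: B-F = 22 → W
  i= 4: R-I =  9 → J
  i= 5: C-G = 22 → W
  i= 6: L-O = 23 → X
  i= 7: Z-M = 13 → N
  i= 8: B-C = 25 → Z
  i= 9: T-X = 22 → W
  i=10: N-E =  9 → J
  i=11: R-V = 22 → W
  i=12: Q-T = 23 → X
  i=13: H-U = 13 → N
  i=14: X-Y = 25 → Z
  i=15: P-T = 22 → W
  i=16: T-K =  9 → J
  i=17: F-J = 22 → W
  i=18: O-R = 23 → X
  i=19: D-Q = 13 → N
  i=20: G-H = 25 → Z
  i=21: L-P = 22 → W
  shifts repeat with period 6: XNZWJW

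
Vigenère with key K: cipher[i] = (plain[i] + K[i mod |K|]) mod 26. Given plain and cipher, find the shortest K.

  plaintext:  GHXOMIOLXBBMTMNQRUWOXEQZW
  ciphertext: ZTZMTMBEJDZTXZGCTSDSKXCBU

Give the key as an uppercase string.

TMCYHEN

  i= 0: Z-G = 19 → T
  i= 1: T-H = 12 → M
  i= 2: Z-X =  2 → C
  i= 3: M-O = 24 → Y
  i= 4: T-M =  7 → H
  i= 5: M-I =  4 → E
  i= 6: B-O = 13 → N
  i= 7: E-L = 19 → T
  i= 8: J-X = 12 → M
  i= 9: D-B =  2 → C
  i=10: Z-B = 24 → Y
  i=11: T-M =  7 → H
  i=12: X-T =  4 → E
  i=13: Z-M = 13 → N
  i=14: G-N = 19 → T
  i=15: C-Q = 12 → M
  i=16: T-R =  2 → C
  i=17: S-U = 24 → Y
  i=18: D-W =  7 → H
  i=19: S-O =  4 → E
  i=20: K-X = 13 → N
  i=21: X-E = 19 → T
  i=22: C-Q = 12 → M
  i=23: B-Z =  2 → C
  i=24: U-W = 24 → Y
  shifts repeat with period 7: TMCYHEN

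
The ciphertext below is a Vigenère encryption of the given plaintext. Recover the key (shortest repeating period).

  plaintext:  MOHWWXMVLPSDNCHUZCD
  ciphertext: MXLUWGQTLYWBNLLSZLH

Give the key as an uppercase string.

AJEY

  i= 0: M-M =  0 → A
  i= 1: X-O =  9 → J
  i= 2: L-H =  4 → E
  i= 3: U-W = 24 → Y
  i= 4: W-W =  0 → A
  i= 5: G-X =  9 → J
  i= 6: Q-M =  4 → E
  i= 7: T-V = 24 → Y
  i= 8: L-L =  0 → A
  i= 9: Y-P =  9 → J
  i=10: W-S =  4 → E
  i=11: B-D = 24 → Y
  i=12: N-N =  0 → A
  i=13: L-C =  9 → J
  i=14: L-H =  4 → E
  i=15: S-U = 24 → Y
  i=16: Z-Z =  0 → A
  i=17: L-C =  9 → J
  i=18: H-D =  4 → E
  shifts repeat with period 4: AJEY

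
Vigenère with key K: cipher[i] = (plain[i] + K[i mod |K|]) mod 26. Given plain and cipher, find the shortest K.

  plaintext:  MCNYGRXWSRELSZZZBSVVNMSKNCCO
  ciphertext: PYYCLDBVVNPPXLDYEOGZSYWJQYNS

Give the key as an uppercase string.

  i= 0: P-M =  3 → D
  i= 1: Y-C = 22 → W
  i= 2: Y-N = 11 → L
  i= 3: C-Y =  4 → E
  i= 4: L-G =  5 → F
  i= 5: D-R = 12 → M
  i= 6: B-X =  4 → E
  i= 7: V-W = 25 → Z
  i= 8: V-S =  3 → D
  i= 9: N-R = 22 → W
  i=10: P-E = 11 → L
  i=11: P-L =  4 → E
  i=12: X-S =  5 → F
  i=13: L-Z = 12 → M
  i=14: D-Z =  4 → E
  i=15: Y-Z = 25 → Z
  i=16: E-B =  3 → D
  i=17: O-S = 22 → W
  i=18: G-V = 11 → L
  i=19: Z-V =  4 → E
  i=20: S-N =  5 → F
  i=21: Y-M = 12 → M
  i=22: W-S =  4 → E
  i=23: J-K = 25 → Z
  i=24: Q-N =  3 → D
  i=25: Y-C = 22 → W
  i=26: N-C = 11 → L
  i=27: S-O =  4 → E
  shifts repeat with period 8: DWLEFMEZ

DWLEFMEZ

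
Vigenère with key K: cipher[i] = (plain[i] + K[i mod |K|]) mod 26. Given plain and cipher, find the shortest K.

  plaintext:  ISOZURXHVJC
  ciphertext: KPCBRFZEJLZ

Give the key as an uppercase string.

CXO

  i= 0: K-I =  2 → C
  i= 1: P-S = 23 → X
  i= 2: C-O = 14 → O
  i= 3: B-Z =  2 → C
  i= 4: R-U = 23 → X
  i= 5: F-R = 14 → O
  i= 6: Z-X =  2 → C
  i= 7: E-H = 23 → X
  i= 8: J-V = 14 → O
  i= 9: L-J =  2 → C
  i=10: Z-C = 23 → X
  shifts repeat with period 3: CXO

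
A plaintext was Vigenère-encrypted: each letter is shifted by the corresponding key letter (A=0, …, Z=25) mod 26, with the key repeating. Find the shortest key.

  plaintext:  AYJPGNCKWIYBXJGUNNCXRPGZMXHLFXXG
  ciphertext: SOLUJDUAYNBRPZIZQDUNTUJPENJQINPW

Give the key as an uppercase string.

  i= 0: S-A = 18 → S
  i= 1: O-Y = 16 → Q
  i= 2: L-J =  2 → C
  i= 3: U-P =  5 → F
  i= 4: J-G =  3 → D
  i= 5: D-N = 16 → Q
  i= 6: U-C = 18 → S
  i= 7: A-K = 16 → Q
  i= 8: Y-W =  2 → C
  i= 9: N-I =  5 → F
  i=10: B-Y =  3 → D
  i=11: R-B = 16 → Q
  i=12: P-X = 18 → S
  i=13: Z-J = 16 → Q
  i=14: I-G =  2 → C
  i=15: Z-U =  5 → F
  i=16: Q-N =  3 → D
  i=17: D-N = 16 → Q
  i=18: U-C = 18 → S
  i=19: N-X = 16 → Q
  i=20: T-R =  2 → C
  i=21: U-P =  5 → F
  i=22: J-G =  3 → D
  i=23: P-Z = 16 → Q
  i=24: E-M = 18 → S
  i=25: N-X = 16 → Q
  i=26: J-H =  2 → C
  i=27: Q-L =  5 → F
  i=28: I-F =  3 → D
  i=29: N-X = 16 → Q
  i=30: P-X = 18 → S
  i=31: W-G = 16 → Q
  shifts repeat with period 6: SQCFDQ

SQCFDQ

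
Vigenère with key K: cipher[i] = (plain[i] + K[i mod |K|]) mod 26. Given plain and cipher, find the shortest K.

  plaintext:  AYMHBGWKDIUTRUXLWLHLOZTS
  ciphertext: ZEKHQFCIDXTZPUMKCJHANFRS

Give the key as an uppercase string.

ZGYAP

  i= 0: Z-A = 25 → Z
  i= 1: E-Y =  6 → G
  i= 2: K-M = 24 → Y
  i= 3: H-H =  0 → A
  i= 4: Q-B = 15 → P
  i= 5: F-G = 25 → Z
  i= 6: C-W =  6 → G
  i= 7: I-K = 24 → Y
  i= 8: D-D =  0 → A
  i= 9: X-I = 15 → P
  i=10: T-U = 25 → Z
  i=11: Z-T =  6 → G
  i=12: P-R = 24 → Y
  i=13: U-U =  0 → A
  i=14: M-X = 15 → P
  i=15: K-L = 25 → Z
  i=16: C-W =  6 → G
  i=17: J-L = 24 → Y
  i=18: H-H =  0 → A
  i=19: A-L = 15 → P
  i=20: N-O = 25 → Z
  i=21: F-Z =  6 → G
  i=22: R-T = 24 → Y
  i=23: S-S =  0 → A
  shifts repeat with period 5: ZGYAP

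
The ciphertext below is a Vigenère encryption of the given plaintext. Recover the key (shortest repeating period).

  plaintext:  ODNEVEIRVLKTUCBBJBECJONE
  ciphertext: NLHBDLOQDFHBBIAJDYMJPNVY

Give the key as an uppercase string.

  i= 0: N-O = 25 → Z
  i= 1: L-D =  8 → I
  i= 2: H-N = 20 → U
  i= 3: B-E = 23 → X
  i= 4: D-V =  8 → I
  i= 5: L-E =  7 → H
  i= 6: O-I =  6 → G
  i= 7: Q-R = 25 → Z
  i= 8: D-V =  8 → I
  i= 9: F-L = 20 → U
  i=10: H-K = 23 → X
  i=11: B-T =  8 → I
  i=12: B-U =  7 → H
  i=13: I-C =  6 → G
  i=14: A-B = 25 → Z
  i=15: J-B =  8 → I
  i=16: D-J = 20 → U
  i=17: Y-B = 23 → X
  i=18: M-E =  8 → I
  i=19: J-C =  7 → H
  i=20: P-J =  6 → G
  i=21: N-O = 25 → Z
  i=22: V-N =  8 → I
  i=23: Y-E = 20 → U
  shifts repeat with period 7: ZIUXIHG

ZIUXIHG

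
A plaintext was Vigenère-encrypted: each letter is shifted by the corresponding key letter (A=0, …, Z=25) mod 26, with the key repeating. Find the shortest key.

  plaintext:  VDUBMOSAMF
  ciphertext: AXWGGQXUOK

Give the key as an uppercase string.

FUC

  i= 0: A-V =  5 → F
  i= 1: X-D = 20 → U
  i= 2: W-U =  2 → C
  i= 3: G-B =  5 → F
  i= 4: G-M = 20 → U
  i= 5: Q-O =  2 → C
  i= 6: X-S =  5 → F
  i= 7: U-A = 20 → U
  i= 8: O-M =  2 → C
  i= 9: K-F =  5 → F
  shifts repeat with period 3: FUC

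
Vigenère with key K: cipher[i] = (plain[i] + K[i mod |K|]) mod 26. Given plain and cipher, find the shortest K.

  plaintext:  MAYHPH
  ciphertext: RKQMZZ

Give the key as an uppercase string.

FKS

  i= 0: R-M =  5 → F
  i= 1: K-A = 10 → K
  i= 2: Q-Y = 18 → S
  i= 3: M-H =  5 → F
  i= 4: Z-P = 10 → K
  i= 5: Z-H = 18 → S
  shifts repeat with period 3: FKS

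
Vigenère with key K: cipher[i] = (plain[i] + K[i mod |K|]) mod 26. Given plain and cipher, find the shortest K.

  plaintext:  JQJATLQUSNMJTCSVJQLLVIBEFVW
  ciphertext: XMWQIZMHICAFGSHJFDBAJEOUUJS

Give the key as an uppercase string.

  i= 0: X-J = 14 → O
  i= 1: M-Q = 22 → W
  i= 2: W-J = 13 → N
  i= 3: Q-A = 16 → Q
  i= 4: I-T = 15 → P
  i= 5: Z-L = 14 → O
  i= 6: M-Q = 22 → W
  i= 7: H-U = 13 → N
  i= 8: I-S = 16 → Q
  i= 9: C-N = 15 → P
  i=10: A-M = 14 → O
  i=11: F-J = 22 → W
  i=12: G-T = 13 → N
  i=13: S-C = 16 → Q
  i=14: H-S = 15 → P
  i=15: J-V = 14 → O
  i=16: F-J = 22 → W
  i=17: D-Q = 13 → N
  i=18: B-L = 16 → Q
  i=19: A-L = 15 → P
  i=20: J-V = 14 → O
  i=21: E-I = 22 → W
  i=22: O-B = 13 → N
  i=23: U-E = 16 → Q
  i=24: U-F = 15 → P
  i=25: J-V = 14 → O
  i=26: S-W = 22 → W
  shifts repeat with period 5: OWNQP

OWNQP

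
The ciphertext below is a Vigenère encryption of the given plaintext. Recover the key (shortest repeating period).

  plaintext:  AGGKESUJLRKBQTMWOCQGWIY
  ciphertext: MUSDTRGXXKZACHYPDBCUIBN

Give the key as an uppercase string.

MOMTPZ

  i= 0: M-A = 12 → M
  i= 1: U-G = 14 → O
  i= 2: S-G = 12 → M
  i= 3: D-K = 19 → T
  i= 4: T-E = 15 → P
  i= 5: R-S = 25 → Z
  i= 6: G-U = 12 → M
  i= 7: X-J = 14 → O
  i= 8: X-L = 12 → M
  i= 9: K-R = 19 → T
  i=10: Z-K = 15 → P
  i=11: A-B = 25 → Z
  i=12: C-Q = 12 → M
  i=13: H-T = 14 → O
  i=14: Y-M = 12 → M
  i=15: P-W = 19 → T
  i=16: D-O = 15 → P
  i=17: B-C = 25 → Z
  i=18: C-Q = 12 → M
  i=19: U-G = 14 → O
  i=20: I-W = 12 → M
  i=21: B-I = 19 → T
  i=22: N-Y = 15 → P
  shifts repeat with period 6: MOMTPZ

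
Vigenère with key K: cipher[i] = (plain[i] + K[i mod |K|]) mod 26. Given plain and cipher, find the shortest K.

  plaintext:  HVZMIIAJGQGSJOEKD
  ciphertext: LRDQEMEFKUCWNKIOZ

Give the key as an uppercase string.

  i= 0: L-H =  4 → E
  i= 1: R-V = 22 → W
  i= 2: D-Z =  4 → E
  i= 3: Q-M =  4 → E
  i= 4: E-I = 22 → W
  i= 5: M-I =  4 → E
  i= 6: E-A =  4 → E
  i= 7: F-J = 22 → W
  i= 8: K-G =  4 → E
  i= 9: U-Q =  4 → E
  i=10: C-G = 22 → W
  i=11: W-S =  4 → E
  i=12: N-J =  4 → E
  i=13: K-O = 22 → W
  i=14: I-E =  4 → E
  i=15: O-K =  4 → E
  i=16: Z-D = 22 → W
  shifts repeat with period 3: EWE

EWE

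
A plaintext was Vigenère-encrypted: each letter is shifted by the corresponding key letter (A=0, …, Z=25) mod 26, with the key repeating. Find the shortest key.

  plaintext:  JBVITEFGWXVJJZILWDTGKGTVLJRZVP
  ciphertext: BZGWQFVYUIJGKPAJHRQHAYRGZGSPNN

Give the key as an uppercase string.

  i= 0: B-J = 18 → S
  i= 1: Z-B = 24 → Y
  i= 2: G-V = 11 → L
  i= 3: W-I = 14 → O
  i= 4: Q-T = 23 → X
  i= 5: F-E =  1 → B
  i= 6: V-F = 16 → Q
  i= 7: Y-G = 18 → S
  i= 8: U-W = 24 → Y
  i= 9: I-X = 11 → L
  i=10: J-V = 14 → O
  i=11: G-J = 23 → X
  i=12: K-J =  1 → B
  i=13: P-Z = 16 → Q
  i=14: A-I = 18 → S
  i=15: J-L = 24 → Y
  i=16: H-W = 11 → L
  i=17: R-D = 14 → O
  i=18: Q-T = 23 → X
  i=19: H-G =  1 → B
  i=20: A-K = 16 → Q
  i=21: Y-G = 18 → S
  i=22: R-T = 24 → Y
  i=23: G-V = 11 → L
  i=24: Z-L = 14 → O
  i=25: G-J = 23 → X
  i=26: S-R =  1 → B
  i=27: P-Z = 16 → Q
  i=28: N-V = 18 → S
  i=29: N-P = 24 → Y
  shifts repeat with period 7: SYLOXBQ

SYLOXBQ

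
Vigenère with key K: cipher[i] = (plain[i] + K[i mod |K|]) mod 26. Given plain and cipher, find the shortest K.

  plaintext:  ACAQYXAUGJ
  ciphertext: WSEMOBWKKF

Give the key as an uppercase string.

  i= 0: W-A = 22 → W
  i= 1: S-C = 16 → Q
  i= 2: E-A =  4 → E
  i= 3: M-Q = 22 → W
  i= 4: O-Y = 16 → Q
  i= 5: B-X =  4 → E
  i= 6: W-A = 22 → W
  i= 7: K-U = 16 → Q
  i= 8: K-G =  4 → E
  i= 9: F-J = 22 → W
  shifts repeat with period 3: WQE

WQE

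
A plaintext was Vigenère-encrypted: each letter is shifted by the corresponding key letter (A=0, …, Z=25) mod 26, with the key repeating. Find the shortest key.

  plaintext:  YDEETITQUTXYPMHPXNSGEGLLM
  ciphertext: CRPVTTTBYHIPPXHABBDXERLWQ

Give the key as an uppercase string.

  i= 0: C-Y =  4 → E
  i= 1: R-D = 14 → O
  i= 2: P-E = 11 → L
  i= 3: V-E = 17 → R
  i= 4: T-T =  0 → A
  i= 5: T-I = 11 → L
  i= 6: T-T =  0 → A
  i= 7: B-Q = 11 → L
  i= 8: Y-U =  4 → E
  i= 9: H-T = 14 → O
  i=10: I-X = 11 → L
  i=11: P-Y = 17 → R
  i=12: P-P =  0 → A
  i=13: X-M = 11 → L
  i=14: H-H =  0 → A
  i=15: A-P = 11 → L
  i=16: B-X =  4 → E
  i=17: B-N = 14 → O
  i=18: D-S = 11 → L
  i=19: X-G = 17 → R
  i=20: E-E =  0 → A
  i=21: R-G = 11 → L
  i=22: L-L =  0 → A
  i=23: W-L = 11 → L
  i=24: Q-M =  4 → E
  shifts repeat with period 8: EOLRALAL

EOLRALAL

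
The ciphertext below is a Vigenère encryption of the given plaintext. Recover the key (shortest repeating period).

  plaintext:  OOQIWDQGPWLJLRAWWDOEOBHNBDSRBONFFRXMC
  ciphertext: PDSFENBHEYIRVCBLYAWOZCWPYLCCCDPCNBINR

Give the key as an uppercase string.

  i= 0: P-O =  1 → B
  i= 1: D-O = 15 → P
  i= 2: S-Q =  2 → C
  i= 3: F-I = 23 → X
  i= 4: E-W =  8 → I
  i= 5: N-D = 10 → K
  i= 6: B-Q = 11 → L
  i= 7: H-G =  1 → B
  i= 8: E-P = 15 → P
  i= 9: Y-W =  2 → C
  i=10: I-L = 23 → X
  i=11: R-J =  8 → I
  i=12: V-L = 10 → K
  i=13: C-R = 11 → L
  i=14: B-A =  1 → B
  i=15: L-W = 15 → P
  i=16: Y-W =  2 → C
  i=17: A-D = 23 → X
  i=18: W-O =  8 → I
  i=19: O-E = 10 → K
  i=20: Z-O = 11 → L
  i=21: C-B =  1 → B
  i=22: W-H = 15 → P
  i=23: P-N =  2 → C
  i=24: Y-B = 23 → X
  i=25: L-D =  8 → I
  i=26: C-S = 10 → K
  i=27: C-R = 11 → L
  i=28: C-B =  1 → B
  i=29: D-O = 15 → P
  i=30: P-N =  2 → C
  i=31: C-F = 23 → X
  i=32: N-F =  8 → I
  i=33: B-R = 10 → K
  i=34: I-X = 11 → L
  i=35: N-M =  1 → B
  i=36: R-C = 15 → P
  shifts repeat with period 7: BPCXIKL

BPCXIKL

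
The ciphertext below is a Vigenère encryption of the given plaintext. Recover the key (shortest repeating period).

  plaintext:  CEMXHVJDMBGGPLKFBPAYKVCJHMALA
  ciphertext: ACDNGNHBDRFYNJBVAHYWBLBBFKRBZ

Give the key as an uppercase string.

  i= 0: A-C = 24 → Y
  i= 1: C-E = 24 → Y
  i= 2: D-M = 17 → R
  i= 3: N-X = 16 → Q
  i= 4: G-H = 25 → Z
  i= 5: N-V = 18 → S
  i= 6: H-J = 24 → Y
  i= 7: B-D = 24 → Y
  i= 8: D-M = 17 → R
  i= 9: R-B = 16 → Q
  i=10: F-G = 25 → Z
  i=11: Y-G = 18 → S
  i=12: N-P = 24 → Y
  i=13: J-L = 24 → Y
  i=14: B-K = 17 → R
  i=15: V-F = 16 → Q
  i=16: A-B = 25 → Z
  i=17: H-P = 18 → S
  i=18: Y-A = 24 → Y
  i=19: W-Y = 24 → Y
  i=20: B-K = 17 → R
  i=21: L-V = 16 → Q
  i=22: B-C = 25 → Z
  i=23: B-J = 18 → S
  i=24: F-H = 24 → Y
  i=25: K-M = 24 → Y
  i=26: R-A = 17 → R
  i=27: B-L = 16 → Q
  i=28: Z-A = 25 → Z
  shifts repeat with period 6: YYRQZS

YYRQZS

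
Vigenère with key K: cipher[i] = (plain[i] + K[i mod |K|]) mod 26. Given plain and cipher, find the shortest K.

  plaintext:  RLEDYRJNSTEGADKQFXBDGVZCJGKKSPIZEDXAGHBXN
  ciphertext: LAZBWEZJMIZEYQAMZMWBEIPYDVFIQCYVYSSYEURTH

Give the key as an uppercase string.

  i= 0: L-R = 20 → U
  i= 1: A-L = 15 → P
  i= 2: Z-E = 21 → V
  i= 3: B-D = 24 → Y
  i= 4: W-Y = 24 → Y
  i= 5: E-R = 13 → N
  i= 6: Z-J = 16 → Q
  i= 7: J-N = 22 → W
  i= 8: M-S = 20 → U
  i= 9: I-T = 15 → P
  i=10: Z-E = 21 → V
  i=11: E-G = 24 → Y
  i=12: Y-A = 24 → Y
  i=13: Q-D = 13 → N
  i=14: A-K = 16 → Q
  i=15: M-Q = 22 → W
  i=16: Z-F = 20 → U
  i=17: M-X = 15 → P
  i=18: W-B = 21 → V
  i=19: B-D = 24 → Y
  i=20: E-G = 24 → Y
  i=21: I-V = 13 → N
  i=22: P-Z = 16 → Q
  i=23: Y-C = 22 → W
  i=24: D-J = 20 → U
  i=25: V-G = 15 → P
  i=26: F-K = 21 → V
  i=27: I-K = 24 → Y
  i=28: Q-S = 24 → Y
  i=29: C-P = 13 → N
  i=30: Y-I = 16 → Q
  i=31: V-Z = 22 → W
  i=32: Y-E = 20 → U
  i=33: S-D = 15 → P
  i=34: S-X = 21 → V
  i=35: Y-A = 24 → Y
  i=36: E-G = 24 → Y
  i=37: U-H = 13 → N
  i=38: R-B = 16 → Q
  i=39: T-X = 22 → W
  i=40: H-N = 20 → U
  shifts repeat with period 8: UPVYYNQW

UPVYYNQW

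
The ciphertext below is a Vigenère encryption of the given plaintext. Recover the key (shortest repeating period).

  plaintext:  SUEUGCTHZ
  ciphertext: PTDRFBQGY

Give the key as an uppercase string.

  i= 0: P-S = 23 → X
  i= 1: T-U = 25 → Z
  i= 2: D-E = 25 → Z
  i= 3: R-U = 23 → X
  i= 4: F-G = 25 → Z
  i= 5: B-C = 25 → Z
  i= 6: Q-T = 23 → X
  i= 7: G-H = 25 → Z
  i= 8: Y-Z = 25 → Z
  shifts repeat with period 3: XZZ

XZZ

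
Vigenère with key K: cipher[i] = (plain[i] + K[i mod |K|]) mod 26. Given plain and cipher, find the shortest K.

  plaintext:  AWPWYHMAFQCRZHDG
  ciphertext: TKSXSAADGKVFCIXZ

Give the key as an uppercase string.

  i= 0: T-A = 19 → T
  i= 1: K-W = 14 → O
  i= 2: S-P =  3 → D
  i= 3: X-W =  1 → B
  i= 4: S-Y = 20 → U
  i= 5: A-H = 19 → T
  i= 6: A-M = 14 → O
  i= 7: D-A =  3 → D
  i= 8: G-F =  1 → B
  i= 9: K-Q = 20 → U
  i=10: V-C = 19 → T
  i=11: F-R = 14 → O
  i=12: C-Z =  3 → D
  i=13: I-H =  1 → B
  i=14: X-D = 20 → U
  i=15: Z-G = 19 → T
  shifts repeat with period 5: TODBU

TODBU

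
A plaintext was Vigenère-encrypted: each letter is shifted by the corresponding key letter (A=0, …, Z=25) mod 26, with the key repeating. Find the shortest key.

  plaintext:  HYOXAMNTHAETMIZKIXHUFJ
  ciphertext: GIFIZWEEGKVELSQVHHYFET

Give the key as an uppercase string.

ZKRL

  i= 0: G-H = 25 → Z
  i= 1: I-Y = 10 → K
  i= 2: F-O = 17 → R
  i= 3: I-X = 11 → L
  i= 4: Z-A = 25 → Z
  i= 5: W-M = 10 → K
  i= 6: E-N = 17 → R
  i= 7: E-T = 11 → L
  i= 8: G-H = 25 → Z
  i= 9: K-A = 10 → K
  i=10: V-E = 17 → R
  i=11: E-T = 11 → L
  i=12: L-M = 25 → Z
  i=13: S-I = 10 → K
  i=14: Q-Z = 17 → R
  i=15: V-K = 11 → L
  i=16: H-I = 25 → Z
  i=17: H-X = 10 → K
  i=18: Y-H = 17 → R
  i=19: F-U = 11 → L
  i=20: E-F = 25 → Z
  i=21: T-J = 10 → K
  shifts repeat with period 4: ZKRL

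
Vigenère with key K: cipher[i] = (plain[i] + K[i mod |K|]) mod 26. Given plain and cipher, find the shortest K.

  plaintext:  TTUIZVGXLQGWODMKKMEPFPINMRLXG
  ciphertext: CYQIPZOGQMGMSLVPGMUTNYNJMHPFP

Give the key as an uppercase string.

  i= 0: C-T =  9 → J
  i= 1: Y-T =  5 → F
  i= 2: Q-U = 22 → W
  i= 3: I-I =  0 → A
  i= 4: P-Z = 16 → Q
  i= 5: Z-V =  4 → E
  i= 6: O-G =  8 → I
  i= 7: G-X =  9 → J
  i= 8: Q-L =  5 → F
  i= 9: M-Q = 22 → W
  i=10: G-G =  0 → A
  i=11: M-W = 16 → Q
  i=12: S-O =  4 → E
  i=13: L-D =  8 → I
  i=14: V-M =  9 → J
  i=15: P-K =  5 → F
  i=16: G-K = 22 → W
  i=17: M-M =  0 → A
  i=18: U-E = 16 → Q
  i=19: T-P =  4 → E
  i=20: N-F =  8 → I
  i=21: Y-P =  9 → J
  i=22: N-I =  5 → F
  i=23: J-N = 22 → W
  i=24: M-M =  0 → A
  i=25: H-R = 16 → Q
  i=26: P-L =  4 → E
  i=27: F-X =  8 → I
  i=28: P-G =  9 → J
  shifts repeat with period 7: JFWAQEI

JFWAQEI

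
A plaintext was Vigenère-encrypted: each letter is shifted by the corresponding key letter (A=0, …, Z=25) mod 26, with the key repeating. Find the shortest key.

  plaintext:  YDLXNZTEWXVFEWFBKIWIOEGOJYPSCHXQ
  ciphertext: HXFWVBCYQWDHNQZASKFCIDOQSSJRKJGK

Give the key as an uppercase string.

JUUZIC

  i= 0: H-Y =  9 → J
  i= 1: X-D = 20 → U
  i= 2: F-L = 20 → U
  i= 3: W-X = 25 → Z
  i= 4: V-N =  8 → I
  i= 5: B-Z =  2 → C
  i= 6: C-T =  9 → J
  i= 7: Y-E = 20 → U
  i= 8: Q-W = 20 → U
  i= 9: W-X = 25 → Z
  i=10: D-V =  8 → I
  i=11: H-F =  2 → C
  i=12: N-E =  9 → J
  i=13: Q-W = 20 → U
  i=14: Z-F = 20 → U
  i=15: A-B = 25 → Z
  i=16: S-K =  8 → I
  i=17: K-I =  2 → C
  i=18: F-W =  9 → J
  i=19: C-I = 20 → U
  i=20: I-O = 20 → U
  i=21: D-E = 25 → Z
  i=22: O-G =  8 → I
  i=23: Q-O =  2 → C
  i=24: S-J =  9 → J
  i=25: S-Y = 20 → U
  i=26: J-P = 20 → U
  i=27: R-S = 25 → Z
  i=28: K-C =  8 → I
  i=29: J-H =  2 → C
  i=30: G-X =  9 → J
  i=31: K-Q = 20 → U
  shifts repeat with period 6: JUUZIC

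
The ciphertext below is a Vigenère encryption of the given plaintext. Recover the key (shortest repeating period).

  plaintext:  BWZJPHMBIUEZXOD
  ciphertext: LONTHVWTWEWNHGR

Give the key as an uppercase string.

KSO

  i= 0: L-B = 10 → K
  i= 1: O-W = 18 → S
  i= 2: N-Z = 14 → O
  i= 3: T-J = 10 → K
  i= 4: H-P = 18 → S
  i= 5: V-H = 14 → O
  i= 6: W-M = 10 → K
  i= 7: T-B = 18 → S
  i= 8: W-I = 14 → O
  i= 9: E-U = 10 → K
  i=10: W-E = 18 → S
  i=11: N-Z = 14 → O
  i=12: H-X = 10 → K
  i=13: G-O = 18 → S
  i=14: R-D = 14 → O
  shifts repeat with period 3: KSO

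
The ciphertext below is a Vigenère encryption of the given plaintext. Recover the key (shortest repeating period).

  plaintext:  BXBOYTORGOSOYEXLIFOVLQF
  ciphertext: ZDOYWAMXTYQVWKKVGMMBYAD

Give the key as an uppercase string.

YGNKYH

  i= 0: Z-B = 24 → Y
  i= 1: D-X =  6 → G
  i= 2: O-B = 13 → N
  i= 3: Y-O = 10 → K
  i= 4: W-Y = 24 → Y
  i= 5: A-T =  7 → H
  i= 6: M-O = 24 → Y
  i= 7: X-R =  6 → G
  i= 8: T-G = 13 → N
  i= 9: Y-O = 10 → K
  i=10: Q-S = 24 → Y
  i=11: V-O =  7 → H
  i=12: W-Y = 24 → Y
  i=13: K-E =  6 → G
  i=14: K-X = 13 → N
  i=15: V-L = 10 → K
  i=16: G-I = 24 → Y
  i=17: M-F =  7 → H
  i=18: M-O = 24 → Y
  i=19: B-V =  6 → G
  i=20: Y-L = 13 → N
  i=21: A-Q = 10 → K
  i=22: D-F = 24 → Y
  shifts repeat with period 6: YGNKYH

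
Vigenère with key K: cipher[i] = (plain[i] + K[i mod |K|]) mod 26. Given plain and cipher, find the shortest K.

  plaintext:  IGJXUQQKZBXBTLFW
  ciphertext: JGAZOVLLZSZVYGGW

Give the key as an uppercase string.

BARCUFV

  i= 0: J-I =  1 → B
  i= 1: G-G =  0 → A
  i= 2: A-J = 17 → R
  i= 3: Z-X =  2 → C
  i= 4: O-U = 20 → U
  i= 5: V-Q =  5 → F
  i= 6: L-Q = 21 → V
  i= 7: L-K =  1 → B
  i= 8: Z-Z =  0 → A
  i= 9: S-B = 17 → R
  i=10: Z-X =  2 → C
  i=11: V-B = 20 → U
  i=12: Y-T =  5 → F
  i=13: G-L = 21 → V
  i=14: G-F =  1 → B
  i=15: W-W =  0 → A
  shifts repeat with period 7: BARCUFV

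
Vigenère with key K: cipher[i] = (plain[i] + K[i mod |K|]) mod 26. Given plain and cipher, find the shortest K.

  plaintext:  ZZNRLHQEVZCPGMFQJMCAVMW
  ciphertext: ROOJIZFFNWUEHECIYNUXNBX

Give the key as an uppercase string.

  i= 0: R-Z = 18 → S
  i= 1: O-Z = 15 → P
  i= 2: O-N =  1 → B
  i= 3: J-R = 18 → S
  i= 4: I-L = 23 → X
  i= 5: Z-H = 18 → S
  i= 6: F-Q = 15 → P
  i= 7: F-E =  1 → B
  i= 8: N-V = 18 → S
  i= 9: W-Z = 23 → X
  i=10: U-C = 18 → S
  i=11: E-P = 15 → P
  i=12: H-G =  1 → B
  i=13: E-M = 18 → S
  i=14: C-F = 23 → X
  i=15: I-Q = 18 → S
  i=16: Y-J = 15 → P
  i=17: N-M =  1 → B
  i=18: U-C = 18 → S
  i=19: X-A = 23 → X
  i=20: N-V = 18 → S
  i=21: B-M = 15 → P
  i=22: X-W =  1 → B
  shifts repeat with period 5: SPBSX

SPBSX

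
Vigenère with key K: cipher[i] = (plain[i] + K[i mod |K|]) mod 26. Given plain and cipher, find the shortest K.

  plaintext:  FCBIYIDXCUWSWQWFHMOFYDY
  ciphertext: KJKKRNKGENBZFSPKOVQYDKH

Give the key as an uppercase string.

  i= 0: K-F =  5 → F
  i= 1: J-C =  7 → H
  i= 2: K-B =  9 → J
  i= 3: K-I =  2 → C
  i= 4: R-Y = 19 → T
  i= 5: N-I =  5 → F
  i= 6: K-D =  7 → H
  i= 7: G-X =  9 → J
  i= 8: E-C =  2 → C
  i= 9: N-U = 19 → T
  i=10: B-W =  5 → F
  i=11: Z-S =  7 → H
  i=12: F-W =  9 → J
  i=13: S-Q =  2 → C
  i=14: P-W = 19 → T
  i=15: K-F =  5 → F
  i=16: O-H =  7 → H
  i=17: V-M =  9 → J
  i=18: Q-O =  2 → C
  i=19: Y-F = 19 → T
  i=20: D-Y =  5 → F
  i=21: K-D =  7 → H
  i=22: H-Y =  9 → J
  shifts repeat with period 5: FHJCT

FHJCT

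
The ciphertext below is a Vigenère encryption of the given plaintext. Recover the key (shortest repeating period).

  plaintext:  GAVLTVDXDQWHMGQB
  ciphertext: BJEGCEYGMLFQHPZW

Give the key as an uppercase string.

VJJ

  i= 0: B-G = 21 → V
  i= 1: J-A =  9 → J
  i= 2: E-V =  9 → J
  i= 3: G-L = 21 → V
  i= 4: C-T =  9 → J
  i= 5: E-V =  9 → J
  i= 6: Y-D = 21 → V
  i= 7: G-X =  9 → J
  i= 8: M-D =  9 → J
  i= 9: L-Q = 21 → V
  i=10: F-W =  9 → J
  i=11: Q-H =  9 → J
  i=12: H-M = 21 → V
  i=13: P-G =  9 → J
  i=14: Z-Q =  9 → J
  i=15: W-B = 21 → V
  shifts repeat with period 3: VJJ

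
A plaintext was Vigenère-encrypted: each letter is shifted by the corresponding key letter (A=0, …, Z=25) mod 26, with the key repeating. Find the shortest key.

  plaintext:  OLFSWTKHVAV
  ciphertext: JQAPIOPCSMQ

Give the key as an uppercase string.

  i= 0: J-O = 21 → V
  i= 1: Q-L =  5 → F
  i= 2: A-F = 21 → V
  i= 3: P-S = 23 → X
  i= 4: I-W = 12 → M
  i= 5: O-T = 21 → V
  i= 6: P-K =  5 → F
  i= 7: C-H = 21 → V
  i= 8: S-V = 23 → X
  i= 9: M-A = 12 → M
  i=10: Q-V = 21 → V
  shifts repeat with period 5: VFVXM

VFVXM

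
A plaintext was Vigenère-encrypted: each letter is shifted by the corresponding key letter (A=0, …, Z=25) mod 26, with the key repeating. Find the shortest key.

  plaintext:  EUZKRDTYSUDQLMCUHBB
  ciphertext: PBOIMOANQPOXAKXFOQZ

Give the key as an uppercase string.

  i= 0: P-E = 11 → L
  i= 1: B-U =  7 → H
  i= 2: O-Z = 15 → P
  i= 3: I-K = 24 → Y
  i= 4: M-R = 21 → V
  i= 5: O-D = 11 → L
  i= 6: A-T =  7 → H
  i= 7: N-Y = 15 → P
  i= 8: Q-S = 24 → Y
  i= 9: P-U = 21 → V
  i=10: O-D = 11 → L
  i=11: X-Q =  7 → H
  i=12: A-L = 15 → P
  i=13: K-M = 24 → Y
  i=14: X-C = 21 → V
  i=15: F-U = 11 → L
  i=16: O-H =  7 → H
  i=17: Q-B = 15 → P
  i=18: Z-B = 24 → Y
  shifts repeat with period 5: LHPYV

LHPYV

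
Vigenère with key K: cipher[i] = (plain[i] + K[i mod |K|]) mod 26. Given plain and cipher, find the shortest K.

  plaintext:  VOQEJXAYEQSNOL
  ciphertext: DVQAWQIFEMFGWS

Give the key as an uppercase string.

  i= 0: D-V =  8 → I
  i= 1: V-O =  7 → H
  i= 2: Q-Q =  0 → A
  i= 3: A-E = 22 → W
  i= 4: W-J = 13 → N
  i= 5: Q-X = 19 → T
  i= 6: I-A =  8 → I
  i= 7: F-Y =  7 → H
  i= 8: E-E =  0 → A
  i= 9: M-Q = 22 → W
  i=10: F-S = 13 → N
  i=11: G-N = 19 → T
  i=12: W-O =  8 → I
  i=13: S-L =  7 → H
  shifts repeat with period 6: IHAWNT

IHAWNT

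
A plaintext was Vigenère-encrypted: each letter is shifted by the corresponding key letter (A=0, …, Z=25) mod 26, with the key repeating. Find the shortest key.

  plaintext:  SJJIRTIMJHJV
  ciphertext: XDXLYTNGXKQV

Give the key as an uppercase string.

  i= 0: X-S =  5 → F
  i= 1: D-J = 20 → U
  i= 2: X-J = 14 → O
  i= 3: L-I =  3 → D
  i= 4: Y-R =  7 → H
  i= 5: T-T =  0 → A
  i= 6: N-I =  5 → F
  i= 7: G-M = 20 → U
  i= 8: X-J = 14 → O
  i= 9: K-H =  3 → D
  i=10: Q-J =  7 → H
  i=11: V-V =  0 → A
  shifts repeat with period 6: FUODHA

FUODHA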